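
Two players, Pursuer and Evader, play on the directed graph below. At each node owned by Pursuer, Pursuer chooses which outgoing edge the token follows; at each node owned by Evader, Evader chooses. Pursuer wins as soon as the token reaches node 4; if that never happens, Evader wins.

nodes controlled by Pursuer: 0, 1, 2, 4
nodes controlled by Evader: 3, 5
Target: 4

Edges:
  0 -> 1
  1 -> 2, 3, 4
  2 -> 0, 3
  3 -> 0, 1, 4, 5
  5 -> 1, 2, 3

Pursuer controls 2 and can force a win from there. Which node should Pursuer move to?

0

A0 = {4}
A1: add {1} — 1 (Pursuer) has 1→4.
A2: add {0} — 0 (Pursuer) has 0→1.
A3: add {2} — 2 (Pursuer) has 2→0.
A4 = A3; e.g. 3 (Evader) can still go to 5. Fixed point.
From 2, successor 0 is in the attractor (rank 2); the other successor 3 is not.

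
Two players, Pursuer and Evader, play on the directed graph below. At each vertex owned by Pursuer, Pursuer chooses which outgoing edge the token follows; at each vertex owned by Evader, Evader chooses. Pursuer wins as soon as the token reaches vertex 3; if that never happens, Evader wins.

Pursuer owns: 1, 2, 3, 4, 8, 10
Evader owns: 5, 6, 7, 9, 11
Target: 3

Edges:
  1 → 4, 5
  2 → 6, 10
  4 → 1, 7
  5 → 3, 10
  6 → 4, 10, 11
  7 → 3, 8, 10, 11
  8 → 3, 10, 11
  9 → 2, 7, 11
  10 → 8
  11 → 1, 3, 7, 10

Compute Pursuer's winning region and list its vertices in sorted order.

A0 = {3}
A1: add {8} — 8 (Pursuer) has 8→3.
A2: add {10} — 10 (Pursuer) has 10→8.
A3: add {2, 5} — 2 (Pursuer) has 2→10; 5 (Evader): all of {3, 10} already in.
A4: add {1} — 1 (Pursuer) has 1→5.
A5: add {4} — 4 (Pursuer) has 4→1.
A6 = A5; e.g. 6 (Evader) can still go to 11. Fixed point.
Pursuer's winning region = {1, 2, 3, 4, 5, 8, 10}.

1, 2, 3, 4, 5, 8, 10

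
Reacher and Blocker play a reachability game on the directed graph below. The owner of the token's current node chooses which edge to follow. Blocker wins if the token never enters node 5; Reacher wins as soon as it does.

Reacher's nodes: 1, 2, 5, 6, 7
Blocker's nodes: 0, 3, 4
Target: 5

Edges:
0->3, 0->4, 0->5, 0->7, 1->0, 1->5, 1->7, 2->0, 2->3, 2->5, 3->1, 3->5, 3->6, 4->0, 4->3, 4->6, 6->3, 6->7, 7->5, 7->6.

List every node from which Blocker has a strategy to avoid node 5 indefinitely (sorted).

0, 4

A0 = {5}
A1: add {1, 2, 7} — 1 (Reacher) has 1→5; 2 (Reacher) has 2→5; 7 (Reacher) has 7→5.
A2: add {6} — 6 (Reacher) has 6→7.
A3: add {3} — 3 (Blocker): all of {1, 5, 6} already in.
A4 = A3; e.g. 0 (Blocker) can still go to 4. Fixed point.
Reacher's attractor = {1, 2, 3, 5, 6, 7}; Blocker avoids the target exactly from the complement.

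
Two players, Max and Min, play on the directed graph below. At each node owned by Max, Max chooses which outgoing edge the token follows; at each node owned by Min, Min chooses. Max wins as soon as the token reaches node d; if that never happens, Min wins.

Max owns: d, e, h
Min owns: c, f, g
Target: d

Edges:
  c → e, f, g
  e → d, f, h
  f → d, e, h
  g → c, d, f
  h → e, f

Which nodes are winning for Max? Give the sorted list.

d, e, f, h

A0 = {d}
A1: add {e} — e (Max) has e→d.
A2: add {h} — h (Max) has h→e.
A3: add {f} — f (Min): all of {d, e, h} already in.
A4 = A3; e.g. c (Min) can still go to g. Fixed point.
Max's winning region = {d, e, f, h}.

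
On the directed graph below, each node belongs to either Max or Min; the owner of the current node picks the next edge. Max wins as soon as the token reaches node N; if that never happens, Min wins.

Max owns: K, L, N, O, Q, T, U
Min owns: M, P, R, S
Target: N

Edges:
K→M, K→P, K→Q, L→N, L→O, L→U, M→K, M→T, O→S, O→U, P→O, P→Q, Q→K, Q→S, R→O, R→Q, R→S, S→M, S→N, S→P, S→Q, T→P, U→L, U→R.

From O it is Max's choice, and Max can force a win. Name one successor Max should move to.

U

A0 = {N}
A1: add {L} — L (Max) has L→N.
A2: add {U} — U (Max) has U→L.
A3: add {O} — O (Max) has O→U.
A4 = A3; e.g. K (Max) has no edge into A3. Fixed point.
From O, successor U is in the attractor (rank 2); the other successor S is not.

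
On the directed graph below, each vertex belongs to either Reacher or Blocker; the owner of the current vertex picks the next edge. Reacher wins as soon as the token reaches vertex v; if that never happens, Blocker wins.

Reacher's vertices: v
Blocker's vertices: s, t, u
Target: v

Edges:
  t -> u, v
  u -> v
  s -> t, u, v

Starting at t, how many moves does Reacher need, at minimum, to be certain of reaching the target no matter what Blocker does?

2

A0 = {v}
A1: add {u} — u (Blocker): all of {v} already in.
A2: add {t} — t (Blocker): all of {u, v} already in.
t enters the attractor at level 2, so Reacher can force the target in 2 moves from there.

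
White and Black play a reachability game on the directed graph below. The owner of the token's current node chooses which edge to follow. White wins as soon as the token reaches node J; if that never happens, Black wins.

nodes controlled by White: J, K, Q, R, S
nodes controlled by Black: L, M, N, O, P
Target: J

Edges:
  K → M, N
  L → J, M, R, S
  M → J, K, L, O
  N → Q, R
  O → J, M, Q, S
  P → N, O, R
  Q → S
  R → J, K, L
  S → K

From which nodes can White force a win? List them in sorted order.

J, R

A0 = {J}
A1: add {R} — R (White) has R→J.
A2 = A1; e.g. K (White) has no edge into A1. Fixed point.
White's winning region = {J, R}.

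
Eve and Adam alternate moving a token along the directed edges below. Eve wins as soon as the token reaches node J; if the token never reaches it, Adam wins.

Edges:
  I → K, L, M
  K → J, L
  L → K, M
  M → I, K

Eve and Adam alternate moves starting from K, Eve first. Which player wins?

Eve

Track states (vertex, player-to-move).
A0 = {(J,Eve), (J,Adam)}
A1: add {(K,Eve)}.
(K,Eve) ∈ A1 ⇒ Eve forces the target.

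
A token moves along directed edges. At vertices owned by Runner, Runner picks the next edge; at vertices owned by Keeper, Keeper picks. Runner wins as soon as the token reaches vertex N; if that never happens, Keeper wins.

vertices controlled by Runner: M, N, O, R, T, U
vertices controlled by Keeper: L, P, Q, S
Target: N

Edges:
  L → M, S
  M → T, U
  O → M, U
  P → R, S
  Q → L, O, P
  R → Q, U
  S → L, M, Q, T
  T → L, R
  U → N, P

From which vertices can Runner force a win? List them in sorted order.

A0 = {N}
A1: add {U} — U (Runner) has U→N.
A2: add {M, O, R} — M (Runner) has M→U; O (Runner) has O→U; R (Runner) has R→U.
A3: add {T} — T (Runner) has T→R.
A4 = A3; e.g. L (Keeper) can still go to S. Fixed point.
Runner's winning region = {M, N, O, R, T, U}.

M, N, O, R, T, U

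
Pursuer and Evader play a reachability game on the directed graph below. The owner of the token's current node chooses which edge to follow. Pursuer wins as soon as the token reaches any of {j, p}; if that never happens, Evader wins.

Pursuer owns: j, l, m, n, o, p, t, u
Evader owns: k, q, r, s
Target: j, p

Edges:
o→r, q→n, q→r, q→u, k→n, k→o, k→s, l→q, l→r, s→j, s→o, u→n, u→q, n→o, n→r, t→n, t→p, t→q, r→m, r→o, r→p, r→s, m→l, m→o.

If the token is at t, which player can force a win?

Pursuer

A0 = {j, p}
A1: add {t} — t (Pursuer) has t→p.
A2 = A1; e.g. k (Evader) can still go to n. Fixed point.
t ∈ A1, so Pursuer can force the target.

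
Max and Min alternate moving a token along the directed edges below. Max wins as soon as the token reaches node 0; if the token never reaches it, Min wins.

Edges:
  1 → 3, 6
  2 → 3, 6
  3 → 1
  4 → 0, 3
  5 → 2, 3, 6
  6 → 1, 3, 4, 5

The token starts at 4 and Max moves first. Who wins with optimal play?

Track states (vertex, player-to-move).
A0 = {(0,Max), (0,Min)}
A1: add {(4,Max)}.
(4,Max) ∈ A1 ⇒ Max forces the target.

Max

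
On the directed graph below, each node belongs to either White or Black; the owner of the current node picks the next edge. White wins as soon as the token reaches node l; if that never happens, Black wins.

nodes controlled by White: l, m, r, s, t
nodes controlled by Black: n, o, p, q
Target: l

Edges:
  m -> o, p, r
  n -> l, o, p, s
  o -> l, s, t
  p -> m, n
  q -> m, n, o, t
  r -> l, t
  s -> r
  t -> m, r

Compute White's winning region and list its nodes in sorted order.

l, m, o, r, s, t

A0 = {l}
A1: add {r} — r (White) has r→l.
A2: add {m, s, t} — m (White) has m→r; s (White) has s→r; t (White) has t→r.
A3: add {o} — o (Black): all of {l, s, t} already in.
A4 = A3; e.g. n (Black) can still go to p. Fixed point.
White's winning region = {l, m, o, r, s, t}.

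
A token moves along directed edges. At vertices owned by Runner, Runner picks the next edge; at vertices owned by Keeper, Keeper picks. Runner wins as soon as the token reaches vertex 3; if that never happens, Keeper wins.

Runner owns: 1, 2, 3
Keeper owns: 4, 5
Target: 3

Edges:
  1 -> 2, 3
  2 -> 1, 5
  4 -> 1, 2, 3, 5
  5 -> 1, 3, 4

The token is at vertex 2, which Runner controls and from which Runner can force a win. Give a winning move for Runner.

1

A0 = {3}
A1: add {1} — 1 (Runner) has 1→3.
A2: add {2} — 2 (Runner) has 2→1.
A3 = A2; e.g. 4 (Keeper) can still go to 5. Fixed point.
From 2, successor 1 is in the attractor (rank 1); the other successor 5 is not.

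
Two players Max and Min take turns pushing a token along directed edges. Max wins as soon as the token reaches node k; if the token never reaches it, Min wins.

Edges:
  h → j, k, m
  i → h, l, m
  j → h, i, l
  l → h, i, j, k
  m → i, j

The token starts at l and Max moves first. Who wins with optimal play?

Track states (vertex, player-to-move).
A0 = {(k,Max), (k,Min)}
A1: add {(h,Max), (l,Max)}.
(l,Max) ∈ A1 ⇒ Max forces the target.

Max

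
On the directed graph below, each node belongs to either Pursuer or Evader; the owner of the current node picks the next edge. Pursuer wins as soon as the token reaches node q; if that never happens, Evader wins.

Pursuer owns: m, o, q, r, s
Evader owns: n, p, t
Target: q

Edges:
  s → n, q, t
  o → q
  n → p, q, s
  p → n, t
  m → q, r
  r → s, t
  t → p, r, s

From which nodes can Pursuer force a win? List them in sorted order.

m, o, q, r, s

A0 = {q}
A1: add {m, o, s} — m (Pursuer) has m→q; o (Pursuer) has o→q; s (Pursuer) has s→q.
A2: add {r} — r (Pursuer) has r→s.
A3 = A2; e.g. n (Evader) can still go to p. Fixed point.
Pursuer's winning region = {m, o, q, r, s}.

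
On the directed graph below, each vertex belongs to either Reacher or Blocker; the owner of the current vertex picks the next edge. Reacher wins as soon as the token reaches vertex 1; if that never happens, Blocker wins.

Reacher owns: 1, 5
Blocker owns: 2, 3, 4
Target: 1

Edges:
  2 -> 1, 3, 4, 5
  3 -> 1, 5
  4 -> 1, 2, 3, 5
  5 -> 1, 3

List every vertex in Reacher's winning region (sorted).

1, 3, 5

A0 = {1}
A1: add {5} — 5 (Reacher) has 5→1.
A2: add {3} — 3 (Blocker): all of {1, 5} already in.
A3 = A2; e.g. 2 (Blocker) can still go to 4. Fixed point.
Reacher's winning region = {1, 3, 5}.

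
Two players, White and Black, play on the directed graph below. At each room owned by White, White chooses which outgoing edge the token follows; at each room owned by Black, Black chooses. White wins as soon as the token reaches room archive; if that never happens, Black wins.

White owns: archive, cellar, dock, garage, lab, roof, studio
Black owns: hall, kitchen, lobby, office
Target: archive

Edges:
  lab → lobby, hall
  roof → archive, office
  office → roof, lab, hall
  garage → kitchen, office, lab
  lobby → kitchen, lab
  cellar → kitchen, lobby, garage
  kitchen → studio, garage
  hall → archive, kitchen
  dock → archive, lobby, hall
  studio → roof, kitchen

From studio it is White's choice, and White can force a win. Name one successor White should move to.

A0 = {archive}
A1: add {dock, roof} — dock (White) has dock→archive; roof (White) has roof→archive.
A2: add {studio} — studio (White) has studio→roof.
A3 = A2; e.g. cellar (White) has no edge into A2. Fixed point.
From studio, successor roof is in the attractor (rank 1); the other successor kitchen is not.

roof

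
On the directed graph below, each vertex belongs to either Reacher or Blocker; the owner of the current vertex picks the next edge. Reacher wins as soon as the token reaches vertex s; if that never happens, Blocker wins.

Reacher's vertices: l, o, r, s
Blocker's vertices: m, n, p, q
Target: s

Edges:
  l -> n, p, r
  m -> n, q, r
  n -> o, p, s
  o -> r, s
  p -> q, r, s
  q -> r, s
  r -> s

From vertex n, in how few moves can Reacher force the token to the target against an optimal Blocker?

A0 = {s}
A1: add {o, r} — o (Reacher) has o→s; r (Reacher) has r→s.
A2: add {l, q} — l (Reacher) has l→r; q (Blocker): all of {r, s} already in.
A3: add {p} — p (Blocker): all of {q, r, s} already in.
A4: add {n} — n (Blocker): all of {o, p, s} already in.
n enters the attractor at level 4, so Reacher can force the target in 4 moves from there.

4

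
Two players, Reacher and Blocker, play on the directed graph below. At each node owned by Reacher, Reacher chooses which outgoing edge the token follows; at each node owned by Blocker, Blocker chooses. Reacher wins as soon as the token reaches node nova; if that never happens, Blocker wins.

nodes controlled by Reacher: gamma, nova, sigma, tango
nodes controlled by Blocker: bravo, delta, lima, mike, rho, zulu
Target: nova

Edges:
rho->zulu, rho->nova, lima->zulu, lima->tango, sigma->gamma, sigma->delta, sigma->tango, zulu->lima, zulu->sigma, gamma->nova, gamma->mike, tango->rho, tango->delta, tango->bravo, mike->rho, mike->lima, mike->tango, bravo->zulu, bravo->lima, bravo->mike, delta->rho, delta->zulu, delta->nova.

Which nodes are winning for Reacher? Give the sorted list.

gamma, nova, sigma

A0 = {nova}
A1: add {gamma} — gamma (Reacher) has gamma→nova.
A2: add {sigma} — sigma (Reacher) has sigma→gamma.
A3 = A2; e.g. rho (Blocker) can still go to zulu. Fixed point.
Reacher's winning region = {gamma, nova, sigma}.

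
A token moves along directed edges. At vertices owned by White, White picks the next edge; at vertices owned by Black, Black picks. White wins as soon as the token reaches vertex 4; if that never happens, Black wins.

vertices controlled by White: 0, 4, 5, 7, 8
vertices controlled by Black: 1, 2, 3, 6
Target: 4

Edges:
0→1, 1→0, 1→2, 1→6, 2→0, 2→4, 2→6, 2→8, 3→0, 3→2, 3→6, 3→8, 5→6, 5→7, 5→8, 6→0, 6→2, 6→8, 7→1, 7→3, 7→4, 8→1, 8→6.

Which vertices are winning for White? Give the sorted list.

4, 5, 7

A0 = {4}
A1: add {7} — 7 (White) has 7→4.
A2: add {5} — 5 (White) has 5→7.
A3 = A2; e.g. 0 (White) has no edge into A2. Fixed point.
White's winning region = {4, 5, 7}.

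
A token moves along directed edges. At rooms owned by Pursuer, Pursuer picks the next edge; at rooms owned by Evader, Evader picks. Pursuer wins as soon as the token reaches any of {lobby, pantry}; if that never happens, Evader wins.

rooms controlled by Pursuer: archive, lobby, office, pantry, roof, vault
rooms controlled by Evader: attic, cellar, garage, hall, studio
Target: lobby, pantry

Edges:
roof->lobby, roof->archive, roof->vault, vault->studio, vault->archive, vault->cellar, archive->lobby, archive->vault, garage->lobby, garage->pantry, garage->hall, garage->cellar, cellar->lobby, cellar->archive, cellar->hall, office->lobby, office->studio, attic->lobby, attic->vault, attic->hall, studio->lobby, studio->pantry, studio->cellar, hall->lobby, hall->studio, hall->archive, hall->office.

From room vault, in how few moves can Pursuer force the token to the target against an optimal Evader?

2

A0 = {lobby, pantry}
A1: add {archive, office, roof} — archive (Pursuer) has archive→lobby; office (Pursuer) has office→lobby; roof (Pursuer) has roof→lobby.
A2: add {vault} — vault (Pursuer) has vault→archive.
A3 = A2; e.g. garage (Evader) can still go to hall. Fixed point.
vault enters the attractor at level 2, so Pursuer can force the target in 2 moves from there.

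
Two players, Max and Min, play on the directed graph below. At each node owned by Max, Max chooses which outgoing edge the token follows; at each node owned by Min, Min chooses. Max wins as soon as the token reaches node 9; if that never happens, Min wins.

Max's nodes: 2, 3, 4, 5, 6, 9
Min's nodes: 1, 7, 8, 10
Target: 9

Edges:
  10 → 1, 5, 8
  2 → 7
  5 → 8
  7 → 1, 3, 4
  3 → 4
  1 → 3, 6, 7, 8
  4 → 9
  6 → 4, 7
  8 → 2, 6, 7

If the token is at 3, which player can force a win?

A0 = {9}
A1: add {4} — 4 (Max) has 4→9.
A2: add {3, 6} — 3 (Max) has 3→4; 6 (Max) has 6→4.
A3 = A2; e.g. 1 (Min) can still go to 7. Fixed point.
3 ∈ A2, so Max can force the target.

Max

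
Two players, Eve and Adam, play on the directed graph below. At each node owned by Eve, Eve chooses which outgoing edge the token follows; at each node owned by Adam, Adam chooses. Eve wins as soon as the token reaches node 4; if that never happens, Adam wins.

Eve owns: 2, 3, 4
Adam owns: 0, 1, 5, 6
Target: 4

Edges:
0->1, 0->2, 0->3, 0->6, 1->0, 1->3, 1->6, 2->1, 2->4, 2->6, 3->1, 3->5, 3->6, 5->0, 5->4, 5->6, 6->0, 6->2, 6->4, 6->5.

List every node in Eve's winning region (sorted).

2, 4

A0 = {4}
A1: add {2} — 2 (Eve) has 2→4.
A2 = A1; e.g. 0 (Adam) can still go to 1. Fixed point.
Eve's winning region = {2, 4}.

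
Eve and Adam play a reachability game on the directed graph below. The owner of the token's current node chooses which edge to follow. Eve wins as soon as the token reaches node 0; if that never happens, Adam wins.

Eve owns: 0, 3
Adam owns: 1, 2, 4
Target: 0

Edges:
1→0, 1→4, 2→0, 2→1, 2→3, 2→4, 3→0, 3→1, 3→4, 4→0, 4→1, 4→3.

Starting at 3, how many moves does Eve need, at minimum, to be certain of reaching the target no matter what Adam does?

A0 = {0}
A1: add {3} — 3 (Eve) has 3→0.
A2 = A1; e.g. 1 (Adam) can still go to 4. Fixed point.
3 enters the attractor at level 1, so Eve can force the target in 1 move from there.

1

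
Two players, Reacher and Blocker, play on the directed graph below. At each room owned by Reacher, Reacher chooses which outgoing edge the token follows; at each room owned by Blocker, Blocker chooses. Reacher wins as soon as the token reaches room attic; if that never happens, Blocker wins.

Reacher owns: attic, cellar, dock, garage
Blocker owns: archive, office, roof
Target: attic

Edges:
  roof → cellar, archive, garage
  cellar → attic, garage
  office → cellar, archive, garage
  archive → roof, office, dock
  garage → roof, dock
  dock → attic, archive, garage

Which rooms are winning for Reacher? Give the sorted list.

A0 = {attic}
A1: add {cellar, dock} — cellar (Reacher) has cellar→attic; dock (Reacher) has dock→attic.
A2: add {garage} — garage (Reacher) has garage→dock.
A3 = A2; e.g. roof (Blocker) can still go to archive. Fixed point.
Reacher's winning region = {attic, cellar, dock, garage}.

attic, cellar, dock, garage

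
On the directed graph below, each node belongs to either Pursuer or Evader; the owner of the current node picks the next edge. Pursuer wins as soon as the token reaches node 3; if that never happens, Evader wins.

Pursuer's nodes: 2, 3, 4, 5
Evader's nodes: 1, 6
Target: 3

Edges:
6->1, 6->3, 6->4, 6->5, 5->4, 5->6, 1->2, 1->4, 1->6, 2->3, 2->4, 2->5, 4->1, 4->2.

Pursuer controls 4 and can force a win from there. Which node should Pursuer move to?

2

A0 = {3}
A1: add {2} — 2 (Pursuer) has 2→3.
A2: add {4} — 4 (Pursuer) has 4→2.
A3: add {5} — 5 (Pursuer) has 5→4.
A4 = A3; e.g. 1 (Evader) can still go to 6. Fixed point.
From 4, successor 2 is in the attractor (rank 1); the other successor 1 is not.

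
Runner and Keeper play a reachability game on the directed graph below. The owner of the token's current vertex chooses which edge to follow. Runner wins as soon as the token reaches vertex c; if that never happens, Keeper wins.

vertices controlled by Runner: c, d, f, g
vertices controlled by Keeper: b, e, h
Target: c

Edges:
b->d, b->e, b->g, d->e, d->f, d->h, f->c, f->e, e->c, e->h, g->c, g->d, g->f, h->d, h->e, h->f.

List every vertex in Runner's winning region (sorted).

A0 = {c}
A1: add {f, g} — f (Runner) has f→c; g (Runner) has g→c.
A2: add {d} — d (Runner) has d→f.
A3 = A2; e.g. b (Keeper) can still go to e. Fixed point.
Runner's winning region = {c, d, f, g}.

c, d, f, g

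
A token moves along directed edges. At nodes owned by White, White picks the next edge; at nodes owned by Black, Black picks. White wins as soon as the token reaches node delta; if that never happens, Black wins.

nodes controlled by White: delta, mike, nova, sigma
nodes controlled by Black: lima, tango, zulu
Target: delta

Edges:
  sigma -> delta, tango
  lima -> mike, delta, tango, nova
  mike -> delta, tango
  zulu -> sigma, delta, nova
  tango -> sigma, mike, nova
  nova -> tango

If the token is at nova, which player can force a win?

A0 = {delta}
A1: add {mike, sigma} — sigma (White) has sigma→delta; mike (White) has mike→delta.
A2 = A1; e.g. lima (Black) can still go to tango. Fixed point.
nova never enters the attractor, so Black can avoid the target forever.

Black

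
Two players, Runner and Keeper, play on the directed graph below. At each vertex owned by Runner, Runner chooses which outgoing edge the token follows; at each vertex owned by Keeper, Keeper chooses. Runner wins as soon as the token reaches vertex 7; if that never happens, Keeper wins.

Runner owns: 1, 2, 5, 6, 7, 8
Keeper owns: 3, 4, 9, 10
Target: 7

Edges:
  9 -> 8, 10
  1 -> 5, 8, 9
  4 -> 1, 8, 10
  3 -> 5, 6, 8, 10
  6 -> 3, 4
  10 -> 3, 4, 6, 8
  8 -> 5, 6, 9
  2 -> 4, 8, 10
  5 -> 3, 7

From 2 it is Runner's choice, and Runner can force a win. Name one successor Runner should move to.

A0 = {7}
A1: add {5} — 5 (Runner) has 5→7.
A2: add {1, 8} — 1 (Runner) has 1→5; 8 (Runner) has 8→5.
A3: add {2} — 2 (Runner) has 2→8.
A4 = A3; e.g. 3 (Keeper) can still go to 6. Fixed point.
From 2, successor 8 is in the attractor (rank 2); the other successors 4, 10 are not.

8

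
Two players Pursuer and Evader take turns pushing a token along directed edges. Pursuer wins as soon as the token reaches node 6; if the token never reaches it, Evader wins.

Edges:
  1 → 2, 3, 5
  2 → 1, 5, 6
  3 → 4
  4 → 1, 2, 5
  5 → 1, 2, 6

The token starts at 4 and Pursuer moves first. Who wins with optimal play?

Track states (vertex, player-to-move).
A0 = {(6,Pursuer), (6,Evader)}
A1: add {(2,Pursuer), (5,Pursuer)}.
A2 = A1; e.g. (1,Pursuer) stays out. (4,Pursuer) never enters ⇒ Evader avoids the target.

Evader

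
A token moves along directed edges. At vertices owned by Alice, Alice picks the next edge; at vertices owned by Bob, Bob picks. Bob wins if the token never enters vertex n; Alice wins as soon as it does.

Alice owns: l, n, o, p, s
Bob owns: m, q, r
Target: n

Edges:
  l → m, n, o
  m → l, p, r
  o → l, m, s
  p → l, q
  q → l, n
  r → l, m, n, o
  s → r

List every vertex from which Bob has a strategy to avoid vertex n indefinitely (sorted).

A0 = {n}
A1: add {l} — l (Alice) has l→n.
A2: add {o, p, q} — o (Alice) has o→l; p (Alice) has p→l; q (Bob): all of {l, n} already in.
A3 = A2; e.g. m (Bob) can still go to r. Fixed point.
Alice's attractor = {l, n, o, p, q}; Bob avoids the target exactly from the complement.

m, r, s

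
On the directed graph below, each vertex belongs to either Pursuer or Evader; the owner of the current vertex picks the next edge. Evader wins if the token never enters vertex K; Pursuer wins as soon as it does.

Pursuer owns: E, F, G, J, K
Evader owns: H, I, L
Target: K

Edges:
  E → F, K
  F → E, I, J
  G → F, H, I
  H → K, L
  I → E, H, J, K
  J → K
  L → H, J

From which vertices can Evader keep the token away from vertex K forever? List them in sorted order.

A0 = {K}
A1: add {E, J} — E (Pursuer) has E→K; J (Pursuer) has J→K.
A2: add {F} — F (Pursuer) has F→E.
A3: add {G} — G (Pursuer) has G→F.
A4 = A3; e.g. H (Evader) can still go to L. Fixed point.
Pursuer's attractor = {E, F, G, J, K}; Evader avoids the target exactly from the complement.

H, I, L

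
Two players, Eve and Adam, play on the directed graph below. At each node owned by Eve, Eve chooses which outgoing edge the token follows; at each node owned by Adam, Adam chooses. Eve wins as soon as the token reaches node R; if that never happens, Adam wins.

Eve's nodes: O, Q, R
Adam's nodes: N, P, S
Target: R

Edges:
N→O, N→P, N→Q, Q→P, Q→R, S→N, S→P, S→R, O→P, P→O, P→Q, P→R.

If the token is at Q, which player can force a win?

A0 = {R}
A1: add {Q} — Q (Eve) has Q→R.
A2 = A1; e.g. N (Adam) can still go to O. Fixed point.
Q ∈ A1, so Eve can force the target.

Eve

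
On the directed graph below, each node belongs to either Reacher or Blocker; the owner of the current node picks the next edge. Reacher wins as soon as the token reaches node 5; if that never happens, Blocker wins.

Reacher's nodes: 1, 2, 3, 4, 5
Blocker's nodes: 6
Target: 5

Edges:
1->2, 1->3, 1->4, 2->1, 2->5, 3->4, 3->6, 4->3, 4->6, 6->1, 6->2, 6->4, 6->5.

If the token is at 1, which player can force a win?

Reacher

A0 = {5}
A1: add {2} — 2 (Reacher) has 2→5.
A2: add {1} — 1 (Reacher) has 1→2.
A3 = A2; e.g. 3 (Reacher) has no edge into A2. Fixed point.
1 ∈ A2, so Reacher can force the target.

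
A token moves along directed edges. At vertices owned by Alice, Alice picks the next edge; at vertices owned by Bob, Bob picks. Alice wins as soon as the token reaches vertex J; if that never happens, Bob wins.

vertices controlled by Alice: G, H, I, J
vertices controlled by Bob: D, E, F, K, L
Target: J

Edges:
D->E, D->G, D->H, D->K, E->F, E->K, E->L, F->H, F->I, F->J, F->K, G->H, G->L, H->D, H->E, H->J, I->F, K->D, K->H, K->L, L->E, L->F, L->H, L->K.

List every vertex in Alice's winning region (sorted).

G, H, J

A0 = {J}
A1: add {H} — H (Alice) has H→J.
A2: add {G} — G (Alice) has G→H.
A3 = A2; e.g. D (Bob) can still go to E. Fixed point.
Alice's winning region = {G, H, J}.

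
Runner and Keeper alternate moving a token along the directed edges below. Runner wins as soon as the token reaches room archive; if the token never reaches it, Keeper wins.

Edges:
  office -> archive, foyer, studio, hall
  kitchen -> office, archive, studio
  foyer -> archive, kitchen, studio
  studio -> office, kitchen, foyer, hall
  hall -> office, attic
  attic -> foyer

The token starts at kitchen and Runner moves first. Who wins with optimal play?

Track states (vertex, player-to-move).
A0 = {(archive,Runner), (archive,Keeper)}
A1: add {(office,Runner), (kitchen,Runner), (foyer,Runner)}.
(kitchen,Runner) ∈ A1 ⇒ Runner forces the target.

Runner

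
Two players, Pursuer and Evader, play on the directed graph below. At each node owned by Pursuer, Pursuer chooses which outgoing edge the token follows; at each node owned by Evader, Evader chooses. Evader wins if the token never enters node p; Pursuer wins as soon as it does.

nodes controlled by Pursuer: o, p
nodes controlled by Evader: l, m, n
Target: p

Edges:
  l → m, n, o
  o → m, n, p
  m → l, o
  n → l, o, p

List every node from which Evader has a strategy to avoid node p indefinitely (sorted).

l, m, n

A0 = {p}
A1: add {o} — o (Pursuer) has o→p.
A2 = A1; e.g. l (Evader) can still go to m. Fixed point.
Pursuer's attractor = {o, p}; Evader avoids the target exactly from the complement.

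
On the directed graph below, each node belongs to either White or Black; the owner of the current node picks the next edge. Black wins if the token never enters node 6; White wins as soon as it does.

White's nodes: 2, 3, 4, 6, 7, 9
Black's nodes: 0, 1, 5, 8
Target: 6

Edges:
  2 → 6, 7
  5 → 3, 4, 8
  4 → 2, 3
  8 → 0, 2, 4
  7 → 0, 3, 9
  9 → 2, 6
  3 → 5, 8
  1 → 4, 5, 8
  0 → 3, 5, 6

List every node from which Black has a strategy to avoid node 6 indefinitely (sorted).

0, 1, 3, 5, 8

A0 = {6}
A1: add {2, 9} — 2 (White) has 2→6; 9 (White) has 9→6.
A2: add {4, 7} — 4 (White) has 4→2; 7 (White) has 7→9.
A3 = A2; e.g. 0 (Black) can still go to 3. Fixed point.
White's attractor = {2, 4, 6, 7, 9}; Black avoids the target exactly from the complement.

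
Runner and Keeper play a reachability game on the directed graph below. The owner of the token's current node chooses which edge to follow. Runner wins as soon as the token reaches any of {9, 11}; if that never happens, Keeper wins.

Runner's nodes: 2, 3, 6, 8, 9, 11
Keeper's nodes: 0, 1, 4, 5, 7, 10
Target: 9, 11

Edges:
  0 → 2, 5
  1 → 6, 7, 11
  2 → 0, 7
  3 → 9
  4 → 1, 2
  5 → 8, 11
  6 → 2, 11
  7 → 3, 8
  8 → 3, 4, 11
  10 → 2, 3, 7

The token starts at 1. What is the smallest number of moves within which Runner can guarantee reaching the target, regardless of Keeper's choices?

A0 = {9, 11}
A1: add {3, 6, 8} — 3 (Runner) has 3→9; 6 (Runner) has 6→11; 8 (Runner) has 8→11.
A2: add {5, 7} — 5 (Keeper): all of {8, 11} already in; 7 (Keeper): all of {3, 8} already in.
A3: add {1, 2} — 1 (Keeper): all of {6, 7, 11} already in; 2 (Runner) has 2→7.
1 enters the attractor at level 3, so Runner can force the target in 3 moves from there.

3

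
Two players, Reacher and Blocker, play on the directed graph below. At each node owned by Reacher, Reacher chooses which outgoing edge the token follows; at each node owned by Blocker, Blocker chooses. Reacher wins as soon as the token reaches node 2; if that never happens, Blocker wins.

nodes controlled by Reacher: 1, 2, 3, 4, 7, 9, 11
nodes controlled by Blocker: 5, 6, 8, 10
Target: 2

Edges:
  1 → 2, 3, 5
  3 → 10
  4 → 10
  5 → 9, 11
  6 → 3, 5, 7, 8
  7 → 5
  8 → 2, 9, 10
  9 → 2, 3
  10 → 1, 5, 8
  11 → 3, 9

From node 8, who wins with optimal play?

A0 = {2}
A1: add {1, 9} — 1 (Reacher) has 1→2; 9 (Reacher) has 9→2.
A2: add {11} — 11 (Reacher) has 11→9.
A3: add {5} — 5 (Blocker): all of {9, 11} already in.
A4: add {7} — 7 (Reacher) has 7→5.
A5 = A4; e.g. 3 (Reacher) has no edge into A4. Fixed point.
8 never enters the attractor, so Blocker can avoid the target forever.

Blocker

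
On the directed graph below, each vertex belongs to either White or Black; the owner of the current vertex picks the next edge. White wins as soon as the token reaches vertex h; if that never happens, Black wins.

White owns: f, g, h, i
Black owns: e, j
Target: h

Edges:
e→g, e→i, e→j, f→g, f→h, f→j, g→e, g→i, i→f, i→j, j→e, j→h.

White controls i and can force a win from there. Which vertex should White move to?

A0 = {h}
A1: add {f} — f (White) has f→h.
A2: add {i} — i (White) has i→f.
A3: add {g} — g (White) has g→i.
A4 = A3; e.g. e (Black) can still go to j. Fixed point.
From i, successor f is in the attractor (rank 1); the other successor j is not.

f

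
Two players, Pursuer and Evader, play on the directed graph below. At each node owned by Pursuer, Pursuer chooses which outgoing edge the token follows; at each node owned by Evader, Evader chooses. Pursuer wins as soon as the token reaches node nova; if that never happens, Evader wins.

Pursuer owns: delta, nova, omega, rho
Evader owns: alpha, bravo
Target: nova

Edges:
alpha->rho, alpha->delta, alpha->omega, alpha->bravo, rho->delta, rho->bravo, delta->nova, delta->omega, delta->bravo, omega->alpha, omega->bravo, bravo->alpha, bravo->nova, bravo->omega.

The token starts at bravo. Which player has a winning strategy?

Evader

A0 = {nova}
A1: add {delta} — delta (Pursuer) has delta→nova.
A2: add {rho} — rho (Pursuer) has rho→delta.
A3 = A2; e.g. alpha (Evader) can still go to omega. Fixed point.
bravo never enters the attractor, so Evader can avoid the target forever.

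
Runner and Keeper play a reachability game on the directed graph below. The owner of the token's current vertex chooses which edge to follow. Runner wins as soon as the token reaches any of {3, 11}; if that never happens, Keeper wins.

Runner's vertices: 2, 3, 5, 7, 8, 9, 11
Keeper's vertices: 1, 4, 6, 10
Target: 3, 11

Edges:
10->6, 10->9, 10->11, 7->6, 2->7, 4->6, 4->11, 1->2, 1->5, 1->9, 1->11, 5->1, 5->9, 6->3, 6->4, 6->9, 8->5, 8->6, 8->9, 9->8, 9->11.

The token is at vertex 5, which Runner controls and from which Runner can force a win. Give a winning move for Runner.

A0 = {3, 11}
A1: add {9} — 9 (Runner) has 9→11.
A2: add {5, 8} — 5 (Runner) has 5→9; 8 (Runner) has 8→9.
A3 = A2; e.g. 1 (Keeper) can still go to 2. Fixed point.
From 5, successor 9 is in the attractor (rank 1); the other successor 1 is not.

9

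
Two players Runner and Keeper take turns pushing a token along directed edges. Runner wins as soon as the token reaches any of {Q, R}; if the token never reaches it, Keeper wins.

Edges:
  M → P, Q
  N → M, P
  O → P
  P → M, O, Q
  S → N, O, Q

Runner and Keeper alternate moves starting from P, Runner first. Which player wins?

Track states (vertex, player-to-move).
A0 = {(Q,Runner), (Q,Keeper), (R,Runner), (R,Keeper)}
A1: add {(M,Runner), (P,Runner), (S,Runner)}.
(P,Runner) ∈ A1 ⇒ Runner forces the target.

Runner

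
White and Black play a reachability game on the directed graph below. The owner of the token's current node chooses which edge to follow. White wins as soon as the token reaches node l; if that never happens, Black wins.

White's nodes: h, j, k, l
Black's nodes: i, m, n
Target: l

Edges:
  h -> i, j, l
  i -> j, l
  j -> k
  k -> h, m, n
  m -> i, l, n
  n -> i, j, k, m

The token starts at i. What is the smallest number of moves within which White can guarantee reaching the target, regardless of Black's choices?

4

A0 = {l}
A1: add {h} — h (White) has h→l.
A2: add {k} — k (White) has k→h.
A3: add {j} — j (White) has j→k.
A4: add {i} — i (Black): all of {j, l} already in.
A5 = A4; e.g. m (Black) can still go to n. Fixed point.
i enters the attractor at level 4, so White can force the target in 4 moves from there.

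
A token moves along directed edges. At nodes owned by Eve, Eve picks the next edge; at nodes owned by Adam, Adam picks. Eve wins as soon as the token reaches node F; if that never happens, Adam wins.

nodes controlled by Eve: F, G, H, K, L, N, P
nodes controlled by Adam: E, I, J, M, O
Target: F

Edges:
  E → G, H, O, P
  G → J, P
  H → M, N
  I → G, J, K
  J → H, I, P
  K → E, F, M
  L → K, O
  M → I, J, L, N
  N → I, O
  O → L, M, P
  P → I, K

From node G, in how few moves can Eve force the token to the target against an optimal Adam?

A0 = {F}
A1: add {K} — K (Eve) has K→F.
A2: add {L, P} — L (Eve) has L→K; P (Eve) has P→K.
A3: add {G} — G (Eve) has G→P.
A4 = A3; e.g. E (Adam) can still go to H. Fixed point.
G enters the attractor at level 3, so Eve can force the target in 3 moves from there.

3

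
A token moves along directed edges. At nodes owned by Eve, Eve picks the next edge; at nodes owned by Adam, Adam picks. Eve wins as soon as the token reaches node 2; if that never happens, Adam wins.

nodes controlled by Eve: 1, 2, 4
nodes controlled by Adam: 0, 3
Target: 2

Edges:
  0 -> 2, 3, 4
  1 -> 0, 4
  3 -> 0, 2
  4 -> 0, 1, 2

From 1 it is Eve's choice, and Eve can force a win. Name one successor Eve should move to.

4

A0 = {2}
A1: add {4} — 4 (Eve) has 4→2.
A2: add {1} — 1 (Eve) has 1→4.
A3 = A2; e.g. 0 (Adam) can still go to 3. Fixed point.
From 1, successor 4 is in the attractor (rank 1); the other successor 0 is not.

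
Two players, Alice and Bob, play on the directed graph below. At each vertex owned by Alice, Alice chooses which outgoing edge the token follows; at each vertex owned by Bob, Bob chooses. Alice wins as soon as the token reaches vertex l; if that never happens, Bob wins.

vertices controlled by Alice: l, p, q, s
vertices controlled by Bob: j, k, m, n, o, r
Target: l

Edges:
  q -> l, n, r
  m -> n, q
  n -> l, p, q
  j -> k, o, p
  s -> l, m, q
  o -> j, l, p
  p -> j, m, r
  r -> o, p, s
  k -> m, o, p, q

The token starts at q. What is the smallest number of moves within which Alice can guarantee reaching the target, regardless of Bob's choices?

1

A0 = {l}
A1: add {q, s} — q (Alice) has q→l; s (Alice) has s→l.
A2 = A1; e.g. j (Bob) can still go to k. Fixed point.
q enters the attractor at level 1, so Alice can force the target in 1 move from there.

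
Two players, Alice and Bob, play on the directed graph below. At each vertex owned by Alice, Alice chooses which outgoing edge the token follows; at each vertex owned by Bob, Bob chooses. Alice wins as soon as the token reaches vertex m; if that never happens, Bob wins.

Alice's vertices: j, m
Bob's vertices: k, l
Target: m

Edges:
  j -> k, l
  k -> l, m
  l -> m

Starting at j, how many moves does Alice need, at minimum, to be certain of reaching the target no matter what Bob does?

2

A0 = {m}
A1: add {l} — l (Bob): all of {m} already in.
A2: add {j, k} — j (Alice) has j→l; k (Bob): all of {l, m} already in.
A2 = all vertices. Fixed point.
j enters the attractor at level 2, so Alice can force the target in 2 moves from there.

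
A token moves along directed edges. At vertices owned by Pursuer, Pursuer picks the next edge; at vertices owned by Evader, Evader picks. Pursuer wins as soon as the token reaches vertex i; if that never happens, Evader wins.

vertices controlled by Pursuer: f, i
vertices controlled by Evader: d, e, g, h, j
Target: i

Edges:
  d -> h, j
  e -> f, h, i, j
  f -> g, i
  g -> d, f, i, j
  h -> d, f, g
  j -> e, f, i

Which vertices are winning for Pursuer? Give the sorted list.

f, i

A0 = {i}
A1: add {f} — f (Pursuer) has f→i.
A2 = A1; e.g. d (Evader) can still go to h. Fixed point.
Pursuer's winning region = {f, i}.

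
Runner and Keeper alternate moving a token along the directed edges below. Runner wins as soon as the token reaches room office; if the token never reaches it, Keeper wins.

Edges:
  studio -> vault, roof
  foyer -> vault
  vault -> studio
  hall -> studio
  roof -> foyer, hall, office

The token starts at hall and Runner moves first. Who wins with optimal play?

Keeper

Track states (vertex, player-to-move).
A0 = {(office,Runner), (office,Keeper)}
A1: add {(roof,Runner)}.
A2 = A1; e.g. (studio,Runner) stays out. (hall,Runner) never enters ⇒ Keeper avoids the target.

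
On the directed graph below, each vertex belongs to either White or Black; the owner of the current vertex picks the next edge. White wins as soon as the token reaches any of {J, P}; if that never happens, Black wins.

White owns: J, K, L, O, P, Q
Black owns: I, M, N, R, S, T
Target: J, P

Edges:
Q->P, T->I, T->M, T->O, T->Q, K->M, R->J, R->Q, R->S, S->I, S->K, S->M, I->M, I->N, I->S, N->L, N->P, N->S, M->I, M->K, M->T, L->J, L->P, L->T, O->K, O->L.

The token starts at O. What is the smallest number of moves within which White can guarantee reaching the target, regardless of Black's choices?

A0 = {J, P}
A1: add {L, Q} — L (White) has L→J; Q (White) has Q→P.
A2: add {O} — O (White) has O→L.
A3 = A2; e.g. I (Black) can still go to M. Fixed point.
O enters the attractor at level 2, so White can force the target in 2 moves from there.

2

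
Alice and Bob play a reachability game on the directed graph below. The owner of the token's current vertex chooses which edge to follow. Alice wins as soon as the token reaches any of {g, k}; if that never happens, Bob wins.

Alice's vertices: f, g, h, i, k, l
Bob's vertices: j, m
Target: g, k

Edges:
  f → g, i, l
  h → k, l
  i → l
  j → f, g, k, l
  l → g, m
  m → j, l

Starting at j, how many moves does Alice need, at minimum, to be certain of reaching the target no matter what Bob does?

2

A0 = {g, k}
A1: add {f, h, l} — f (Alice) has f→g; h (Alice) has h→k; l (Alice) has l→g.
A2: add {i, j} — i (Alice) has i→l; j (Bob): all of {f, g, k, l} already in.
j enters the attractor at level 2, so Alice can force the target in 2 moves from there.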